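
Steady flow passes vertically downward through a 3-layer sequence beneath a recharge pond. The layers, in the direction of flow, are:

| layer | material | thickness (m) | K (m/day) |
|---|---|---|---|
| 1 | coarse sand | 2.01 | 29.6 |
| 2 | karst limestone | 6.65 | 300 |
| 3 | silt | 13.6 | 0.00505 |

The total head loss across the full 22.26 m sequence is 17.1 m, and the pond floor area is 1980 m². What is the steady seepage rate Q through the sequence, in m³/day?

Flow is perpendicular to layering, so the layers act in series and the equivalent K is the thickness-weighted harmonic mean.
Total thickness L = 2.01 + 6.65 + 13.6 = 22.26 m.
Σ(b_i/K_i) = 2.01/29.6 + 6.65/300 + 13.6/0.00505 = 2693 d.
K_eq = L / Σ(b_i/K_i) = 22.26 / 2693 = 0.008265 m/day.
Q = K_eq · A · (Δh/L) = 0.008265 × 1980 × (17.1/22.26) = 12.57 m³/day.

12.6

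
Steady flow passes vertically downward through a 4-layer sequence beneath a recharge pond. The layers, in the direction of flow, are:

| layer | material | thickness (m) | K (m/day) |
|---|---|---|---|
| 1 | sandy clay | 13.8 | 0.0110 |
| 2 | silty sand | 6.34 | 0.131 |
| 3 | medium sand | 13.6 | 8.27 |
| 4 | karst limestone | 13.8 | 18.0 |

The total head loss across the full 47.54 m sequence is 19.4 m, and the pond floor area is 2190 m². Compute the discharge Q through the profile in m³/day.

32.5

Flow is perpendicular to layering, so the layers act in series and the equivalent K is the thickness-weighted harmonic mean.
Total thickness L = 13.8 + 6.34 + 13.6 + 13.8 = 47.54 m.
Σ(b_i/K_i) = 13.8/0.0110 + 6.34/0.131 + 13.6/8.27 + 13.8/18.0 = 1305 d.
K_eq = L / Σ(b_i/K_i) = 47.54 / 1305 = 0.03642 m/day.
Q = K_eq · A · (Δh/L) = 0.03642 × 2190 × (19.4/47.54) = 32.55 m³/day.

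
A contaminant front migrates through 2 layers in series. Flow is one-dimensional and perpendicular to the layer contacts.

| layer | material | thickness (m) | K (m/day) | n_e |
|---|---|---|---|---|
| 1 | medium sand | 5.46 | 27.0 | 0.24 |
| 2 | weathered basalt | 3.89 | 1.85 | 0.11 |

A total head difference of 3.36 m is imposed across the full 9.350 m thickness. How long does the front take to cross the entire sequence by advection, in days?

1.19

With flow normal to the layers, continuity requires the same specific discharge q through every layer.
Σ(b_i/K_i) = 5.46/27.0 + 3.89/1.85 = 2.305 d.
q = Δh / Σ(b_i/K_i) = 3.36 / 2.305 = 1.458 m/day.
In each layer the seepage velocity is v_i = q/n_i, so the layer transit time is t_i = b_i·n_i / q:
  layer 1 (medium sand): t_1 = 5.46 × 0.24 / 1.458 = 0.8989 d
  layer 2 (weathered basalt): t_2 = 3.89 × 0.11 / 1.458 = 0.2935 d
Total t = Σ t_i = 1.192 days.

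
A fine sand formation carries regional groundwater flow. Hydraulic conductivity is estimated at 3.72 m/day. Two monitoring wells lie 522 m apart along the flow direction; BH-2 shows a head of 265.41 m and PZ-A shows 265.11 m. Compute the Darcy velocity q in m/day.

Hydraulic gradient i = (265.41 − 265.11) / 522 = 0.3 / 522 = 0.0005747.
Specific discharge q = K · i = 3.720 × 0.0005747 = 0.002138 m/day.

0.00214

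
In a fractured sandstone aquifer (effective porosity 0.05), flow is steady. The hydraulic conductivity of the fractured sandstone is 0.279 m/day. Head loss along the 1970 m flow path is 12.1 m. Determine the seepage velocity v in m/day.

Hydraulic gradient i = Δh / L = 12.1 / 1970 = 0.006142.
Darcy flux q = K · i = 0.2790 × 0.006142 = 0.001714 m/day.
Seepage velocity v = q / n_e = 0.001714 / 0.05 = 0.03427 m/day.

0.0343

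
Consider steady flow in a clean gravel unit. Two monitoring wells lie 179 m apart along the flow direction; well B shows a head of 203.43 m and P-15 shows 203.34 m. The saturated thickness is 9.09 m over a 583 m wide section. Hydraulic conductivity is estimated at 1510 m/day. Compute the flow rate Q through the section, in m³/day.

Cross-sectional area A = 583 × 9.09 = 5299 m².
Hydraulic gradient i = (203.43 − 203.34) / 179 = 0.09 / 179 = 0.0005028.
Darcy's law: Q = K · A · i = 1510 × 5299 × 0.0005028 = 4023 m³/day.

4020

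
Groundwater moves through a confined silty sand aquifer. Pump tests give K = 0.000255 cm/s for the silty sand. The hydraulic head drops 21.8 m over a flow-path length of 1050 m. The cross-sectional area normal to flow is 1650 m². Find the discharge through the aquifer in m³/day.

7.55

Convert K: 0.000255 cm/s × 864 = 0.2203 m/day.
Hydraulic gradient i = Δh / L = 21.8 / 1050 = 0.02076.
Darcy's law: Q = K · A · i = 0.2203 × 1650 × 0.02076 = 7.548 m³/day.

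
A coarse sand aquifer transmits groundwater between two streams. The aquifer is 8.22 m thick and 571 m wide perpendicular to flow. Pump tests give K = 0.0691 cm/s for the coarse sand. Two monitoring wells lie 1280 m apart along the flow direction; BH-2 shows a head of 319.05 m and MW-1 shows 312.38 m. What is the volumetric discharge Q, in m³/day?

Convert K: 0.0691 cm/s × 864 = 59.70 m/day.
Cross-sectional area A = 571 × 8.22 = 4694 m².
Hydraulic gradient i = (319.05 − 312.38) / 1280 = 6.67 / 1280 = 0.005211.
Darcy's law: Q = K · A · i = 59.70 × 4694 × 0.005211 = 1460 m³/day.

1460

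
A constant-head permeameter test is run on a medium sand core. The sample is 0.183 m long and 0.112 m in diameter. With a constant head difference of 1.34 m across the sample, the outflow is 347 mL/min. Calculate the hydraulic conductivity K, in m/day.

6.93

Cross-sectional area A = π·(d/2)² = π × (0.112/2)² = 0.009852 m².
Convert discharge: 347 mL/min = 5.783e-06 m³/s.
Darcy's law rearranged: K = Q·L / (A·Δh) = 5.783e-06 × 0.183 / (0.009852 × 1.34) = 8.017e-05 m/s = 6.926 m/day.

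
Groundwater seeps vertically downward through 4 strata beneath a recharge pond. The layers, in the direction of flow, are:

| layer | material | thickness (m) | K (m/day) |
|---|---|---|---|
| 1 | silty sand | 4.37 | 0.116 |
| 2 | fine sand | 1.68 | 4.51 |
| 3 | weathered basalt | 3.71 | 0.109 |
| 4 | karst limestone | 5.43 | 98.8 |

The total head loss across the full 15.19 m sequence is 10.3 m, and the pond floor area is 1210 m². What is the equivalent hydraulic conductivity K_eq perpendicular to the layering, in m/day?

Flow is perpendicular to layering, so the layers act in series and the equivalent K is the thickness-weighted harmonic mean.
Total thickness L = 4.37 + 1.68 + 3.71 + 5.43 = 15.19 m.
Σ(b_i/K_i) = 4.37/0.116 + 1.68/4.51 + 3.71/0.109 + 5.43/98.8 = 72.14 d.
K_eq = L / Σ(b_i/K_i) = 15.19 / 72.14 = 0.2106 m/day.

0.211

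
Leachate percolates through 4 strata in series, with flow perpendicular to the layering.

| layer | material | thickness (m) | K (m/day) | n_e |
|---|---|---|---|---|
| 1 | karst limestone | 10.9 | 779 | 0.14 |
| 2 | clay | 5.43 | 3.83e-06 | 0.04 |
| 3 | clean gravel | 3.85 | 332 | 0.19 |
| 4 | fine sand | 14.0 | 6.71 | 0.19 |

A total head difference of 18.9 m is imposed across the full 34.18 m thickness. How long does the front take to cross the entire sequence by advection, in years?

With flow normal to the layers, continuity requires the same specific discharge q through every layer.
Σ(b_i/K_i) = 10.9/779 + 5.43/3.83e-06 + 3.85/332 + 14.0/6.71 = 1.418e+06 d.
q = Δh / Σ(b_i/K_i) = 18.9 / 1.418e+06 = 1.333e-05 m/day.
In each layer the seepage velocity is v_i = q/n_i, so the layer transit time is t_i = b_i·n_i / q:
  layer 1 (karst limestone): t_1 = 10.9 × 0.14 / 1.333e-05 = 1.145e+05 d
  layer 2 (clay): t_2 = 5.43 × 0.04 / 1.333e-05 = 16293 d
  layer 3 (clean gravel): t_3 = 3.85 × 0.19 / 1.333e-05 = 54872 d
  layer 4 (fine sand): t_4 = 14.0 × 0.19 / 1.333e-05 = 1.995e+05 d
Total t = Σ t_i = 3.852e+05 days = 1055 years.

1050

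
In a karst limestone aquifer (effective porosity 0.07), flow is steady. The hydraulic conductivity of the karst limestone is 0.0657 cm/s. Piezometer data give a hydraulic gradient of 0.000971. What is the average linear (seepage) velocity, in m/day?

0.787

Convert K: 0.0657 cm/s × 864 = 56.76 m/day.
Hydraulic gradient i = 0.000971.
Darcy flux q = K · i = 56.76 × 0.0009710 = 0.05512 m/day.
Seepage velocity v = q / n_e = 0.05512 / 0.07 = 0.7874 m/day.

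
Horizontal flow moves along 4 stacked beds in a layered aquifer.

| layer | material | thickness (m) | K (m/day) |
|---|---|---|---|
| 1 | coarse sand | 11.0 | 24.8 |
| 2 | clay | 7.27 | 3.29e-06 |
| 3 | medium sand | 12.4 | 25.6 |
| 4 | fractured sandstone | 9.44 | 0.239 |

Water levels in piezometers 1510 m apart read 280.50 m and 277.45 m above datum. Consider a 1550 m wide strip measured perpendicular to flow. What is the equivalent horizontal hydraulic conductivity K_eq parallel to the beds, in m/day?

Flow is parallel to layering, so each bed carries its own Darcy discharge and the transmissivities add.
Σ(K_i·b_i) = 24.8×11.0 + 3.29e-06×7.27 + 25.6×12.4 + 0.239×9.44 = 592.5 m²/day.
Total thickness b = 40.11 m, so K_eq = Σ(K_i·b_i)/b = 14.77 m/day.

14.8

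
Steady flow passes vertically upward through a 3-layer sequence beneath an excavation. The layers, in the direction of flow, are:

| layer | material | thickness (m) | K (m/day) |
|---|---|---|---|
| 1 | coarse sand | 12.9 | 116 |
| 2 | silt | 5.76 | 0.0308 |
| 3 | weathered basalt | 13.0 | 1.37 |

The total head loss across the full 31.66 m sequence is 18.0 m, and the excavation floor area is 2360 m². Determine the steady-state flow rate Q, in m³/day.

216

Flow is perpendicular to layering, so the layers act in series and the equivalent K is the thickness-weighted harmonic mean.
Total thickness L = 12.9 + 5.76 + 13.0 = 31.66 m.
Σ(b_i/K_i) = 12.9/116 + 5.76/0.0308 + 13.0/1.37 = 196.6 d.
K_eq = L / Σ(b_i/K_i) = 31.66 / 196.6 = 0.1610 m/day.
Q = K_eq · A · (Δh/L) = 0.1610 × 2360 × (18.0/31.66) = 216.1 m³/day.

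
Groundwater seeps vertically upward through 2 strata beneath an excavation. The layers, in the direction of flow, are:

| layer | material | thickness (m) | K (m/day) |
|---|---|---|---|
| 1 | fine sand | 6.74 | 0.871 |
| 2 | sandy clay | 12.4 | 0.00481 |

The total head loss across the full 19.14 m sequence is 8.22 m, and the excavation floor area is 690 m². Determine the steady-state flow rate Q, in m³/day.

Flow is perpendicular to layering, so the layers act in series and the equivalent K is the thickness-weighted harmonic mean.
Total thickness L = 6.74 + 12.4 = 19.14 m.
Σ(b_i/K_i) = 6.74/0.871 + 12.4/0.00481 = 2586 d.
K_eq = L / Σ(b_i/K_i) = 19.14 / 2586 = 0.007402 m/day.
Q = K_eq · A · (Δh/L) = 0.007402 × 690 × (8.22/19.14) = 2.194 m³/day.

2.19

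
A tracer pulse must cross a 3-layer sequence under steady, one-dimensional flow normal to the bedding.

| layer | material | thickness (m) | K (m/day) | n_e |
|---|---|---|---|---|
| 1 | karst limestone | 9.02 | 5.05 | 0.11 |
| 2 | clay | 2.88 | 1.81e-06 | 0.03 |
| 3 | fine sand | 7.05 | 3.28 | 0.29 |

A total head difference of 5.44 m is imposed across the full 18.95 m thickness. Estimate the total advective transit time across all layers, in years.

With flow normal to the layers, continuity requires the same specific discharge q through every layer.
Σ(b_i/K_i) = 9.02/5.05 + 2.88/1.81e-06 + 7.05/3.28 = 1.591e+06 d.
q = Δh / Σ(b_i/K_i) = 5.44 / 1.591e+06 = 3.419e-06 m/day.
In each layer the seepage velocity is v_i = q/n_i, so the layer transit time is t_i = b_i·n_i / q:
  layer 1 (karst limestone): t_1 = 9.02 × 0.11 / 3.419e-06 = 2.902e+05 d
  layer 2 (clay): t_2 = 2.88 × 0.03 / 3.419e-06 = 25271 d
  layer 3 (fine sand): t_3 = 7.05 × 0.29 / 3.419e-06 = 5.980e+05 d
Total t = Σ t_i = 9.135e+05 days = 2501 years.

2500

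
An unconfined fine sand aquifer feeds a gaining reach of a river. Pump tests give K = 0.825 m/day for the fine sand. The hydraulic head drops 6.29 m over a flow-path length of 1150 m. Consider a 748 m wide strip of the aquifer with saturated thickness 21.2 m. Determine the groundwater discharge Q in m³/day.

71.6

Cross-sectional area A = 748 × 21.2 = 15858 m².
Hydraulic gradient i = Δh / L = 6.29 / 1150 = 0.005470.
Darcy's law: Q = K · A · i = 0.8250 × 15858 × 0.005470 = 71.56 m³/day.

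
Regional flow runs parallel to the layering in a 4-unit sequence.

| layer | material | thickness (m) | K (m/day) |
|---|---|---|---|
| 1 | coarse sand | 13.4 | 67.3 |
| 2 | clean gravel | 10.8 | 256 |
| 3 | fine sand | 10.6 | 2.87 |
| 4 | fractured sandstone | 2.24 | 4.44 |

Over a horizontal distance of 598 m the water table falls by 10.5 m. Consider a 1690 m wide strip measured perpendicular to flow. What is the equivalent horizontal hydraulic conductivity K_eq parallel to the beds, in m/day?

100

Flow is parallel to layering, so each bed carries its own Darcy discharge and the transmissivities add.
Σ(K_i·b_i) = 67.3×13.4 + 256×10.8 + 2.87×10.6 + 4.44×2.24 = 3707 m²/day.
Total thickness b = 37.04 m, so K_eq = Σ(K_i·b_i)/b = 100.1 m/day.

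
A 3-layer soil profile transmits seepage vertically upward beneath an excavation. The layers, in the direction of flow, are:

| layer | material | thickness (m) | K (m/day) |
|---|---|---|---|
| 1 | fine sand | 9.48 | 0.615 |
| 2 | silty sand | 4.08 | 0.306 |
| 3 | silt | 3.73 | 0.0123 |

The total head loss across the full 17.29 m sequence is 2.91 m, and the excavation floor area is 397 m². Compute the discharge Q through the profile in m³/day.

3.48

Flow is perpendicular to layering, so the layers act in series and the equivalent K is the thickness-weighted harmonic mean.
Total thickness L = 9.48 + 4.08 + 3.73 = 17.29 m.
Σ(b_i/K_i) = 9.48/0.615 + 4.08/0.306 + 3.73/0.0123 = 332.0 d.
K_eq = L / Σ(b_i/K_i) = 17.29 / 332.0 = 0.05208 m/day.
Q = K_eq · A · (Δh/L) = 0.05208 × 397 × (2.91/17.29) = 3.480 m³/day.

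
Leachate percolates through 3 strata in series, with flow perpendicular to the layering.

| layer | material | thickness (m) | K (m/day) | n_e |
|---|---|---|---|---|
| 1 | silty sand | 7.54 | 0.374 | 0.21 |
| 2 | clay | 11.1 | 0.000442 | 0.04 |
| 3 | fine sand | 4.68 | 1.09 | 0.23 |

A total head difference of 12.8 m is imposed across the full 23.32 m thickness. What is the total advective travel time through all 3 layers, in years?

16.7

With flow normal to the layers, continuity requires the same specific discharge q through every layer.
Σ(b_i/K_i) = 7.54/0.374 + 11.1/0.000442 + 4.68/1.09 = 25138 d.
q = Δh / Σ(b_i/K_i) = 12.8 / 25138 = 0.0005092 m/day.
In each layer the seepage velocity is v_i = q/n_i, so the layer transit time is t_i = b_i·n_i / q:
  layer 1 (silty sand): t_1 = 7.54 × 0.21 / 0.0005092 = 3110 d
  layer 2 (clay): t_2 = 11.1 × 0.04 / 0.0005092 = 872.0 d
  layer 3 (fine sand): t_3 = 4.68 × 0.23 / 0.0005092 = 2114 d
Total t = Σ t_i = 6095 days = 16.69 years.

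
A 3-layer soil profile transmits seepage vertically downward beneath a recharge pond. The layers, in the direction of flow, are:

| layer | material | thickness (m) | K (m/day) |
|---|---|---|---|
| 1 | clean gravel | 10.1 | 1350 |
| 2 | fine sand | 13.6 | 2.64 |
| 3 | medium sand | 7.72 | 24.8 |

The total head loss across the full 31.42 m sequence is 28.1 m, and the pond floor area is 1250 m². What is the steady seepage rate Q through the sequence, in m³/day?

Flow is perpendicular to layering, so the layers act in series and the equivalent K is the thickness-weighted harmonic mean.
Total thickness L = 10.1 + 13.6 + 7.72 = 31.42 m.
Σ(b_i/K_i) = 10.1/1350 + 13.6/2.64 + 7.72/24.8 = 5.470 d.
K_eq = L / Σ(b_i/K_i) = 31.42 / 5.470 = 5.744 m/day.
Q = K_eq · A · (Δh/L) = 5.744 × 1250 × (28.1/31.42) = 6421 m³/day.

6420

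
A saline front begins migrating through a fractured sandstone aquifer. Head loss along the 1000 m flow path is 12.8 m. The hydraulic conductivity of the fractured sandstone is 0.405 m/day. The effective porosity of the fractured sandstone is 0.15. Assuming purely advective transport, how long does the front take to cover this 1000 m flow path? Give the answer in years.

79.2

Hydraulic gradient i = Δh / L = 12.8 / 1000 = 0.01280.
Darcy flux q = K · i = 0.4050 × 0.01280 = 0.005184 m/day.
Seepage velocity v = q / n_e = 0.005184 / 0.15 = 0.03456 m/day.
Travel time t = L / v = 1000 / 0.03456 = 28935 days = 79.22 years.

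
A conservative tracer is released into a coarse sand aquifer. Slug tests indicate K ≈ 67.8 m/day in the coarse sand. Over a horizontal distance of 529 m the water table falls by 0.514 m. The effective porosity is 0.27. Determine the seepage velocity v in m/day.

Hydraulic gradient i = Δh / L = 0.514 / 529 = 0.0009716.
Darcy flux q = K · i = 67.80 × 0.0009716 = 0.06588 m/day.
Seepage velocity v = q / n_e = 0.06588 / 0.27 = 0.2440 m/day.

0.244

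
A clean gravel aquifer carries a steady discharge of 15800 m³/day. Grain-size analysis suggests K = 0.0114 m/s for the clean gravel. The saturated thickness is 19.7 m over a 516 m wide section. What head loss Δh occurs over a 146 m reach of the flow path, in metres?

0.230

Convert K: 0.0114 m/s × 86400 = 985.0 m/day.
Cross-sectional area A = 516 × 19.7 = 10165 m².
From Q = K·A·i, i = Q / (K·A) = 15800 / (985.0 × 10165) = 0.001578.
Head loss Δh = i · L = 0.001578 × 146 = 0.2304 m.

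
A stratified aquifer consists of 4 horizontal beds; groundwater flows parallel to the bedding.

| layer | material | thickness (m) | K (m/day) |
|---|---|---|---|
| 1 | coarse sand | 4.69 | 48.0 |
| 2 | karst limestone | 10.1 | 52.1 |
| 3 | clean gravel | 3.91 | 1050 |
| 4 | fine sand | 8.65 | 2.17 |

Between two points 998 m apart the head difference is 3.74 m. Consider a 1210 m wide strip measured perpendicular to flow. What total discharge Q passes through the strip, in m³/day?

22100

Flow is parallel to layering, so each bed carries its own Darcy discharge and the transmissivities add.
Σ(K_i·b_i) = 48.0×4.69 + 52.1×10.1 + 1050×3.91 + 2.17×8.65 = 4876 m²/day.
Hydraulic gradient i = Δh / L = 3.74 / 998 = 0.003747.
Q = Σ(K_i·b_i) · W · i = 4876 × 1210 × 0.003747 = 22108 m³/day.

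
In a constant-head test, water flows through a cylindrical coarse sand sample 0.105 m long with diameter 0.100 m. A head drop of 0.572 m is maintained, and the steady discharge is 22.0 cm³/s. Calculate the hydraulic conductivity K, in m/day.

44.4

Cross-sectional area A = π·(d/2)² = π × (0.100/2)² = 0.007854 m².
Convert discharge: 22.0 cm³/s = 2.200e-05 m³/s.
Darcy's law rearranged: K = Q·L / (A·Δh) = 2.200e-05 × 0.105 / (0.007854 × 0.572) = 0.0005142 m/s = 44.43 m/day.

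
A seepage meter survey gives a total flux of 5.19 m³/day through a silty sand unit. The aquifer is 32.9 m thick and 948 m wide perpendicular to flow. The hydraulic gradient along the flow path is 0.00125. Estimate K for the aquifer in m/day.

Cross-sectional area A = 948 × 32.9 = 31189 m².
Hydraulic gradient i = 0.00125.
From Q = K·A·i, K = Q / (A·i) = 5.19 / (31189 × 0.001250) = 0.1331 m/day.

0.133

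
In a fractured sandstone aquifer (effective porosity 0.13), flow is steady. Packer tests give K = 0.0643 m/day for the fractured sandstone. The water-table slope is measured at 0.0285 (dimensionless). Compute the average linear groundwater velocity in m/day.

Hydraulic gradient i = 0.0285.
Darcy flux q = K · i = 0.06430 × 0.02850 = 0.001833 m/day.
Seepage velocity v = q / n_e = 0.001833 / 0.13 = 0.01410 m/day.

0.0141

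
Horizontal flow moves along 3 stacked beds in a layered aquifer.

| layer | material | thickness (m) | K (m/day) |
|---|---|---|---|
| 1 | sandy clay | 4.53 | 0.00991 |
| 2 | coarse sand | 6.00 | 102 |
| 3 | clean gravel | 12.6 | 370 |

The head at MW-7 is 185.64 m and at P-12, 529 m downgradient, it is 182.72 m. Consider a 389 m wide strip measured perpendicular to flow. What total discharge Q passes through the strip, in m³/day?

Flow is parallel to layering, so each bed carries its own Darcy discharge and the transmissivities add.
Σ(K_i·b_i) = 0.00991×4.53 + 102×6.00 + 370×12.6 = 5274 m²/day.
Hydraulic gradient i = (185.64 − 182.72) / 529 = 2.92 / 529 = 0.005520.
Q = Σ(K_i·b_i) · W · i = 5274 × 389 × 0.005520 = 11325 m³/day.

11300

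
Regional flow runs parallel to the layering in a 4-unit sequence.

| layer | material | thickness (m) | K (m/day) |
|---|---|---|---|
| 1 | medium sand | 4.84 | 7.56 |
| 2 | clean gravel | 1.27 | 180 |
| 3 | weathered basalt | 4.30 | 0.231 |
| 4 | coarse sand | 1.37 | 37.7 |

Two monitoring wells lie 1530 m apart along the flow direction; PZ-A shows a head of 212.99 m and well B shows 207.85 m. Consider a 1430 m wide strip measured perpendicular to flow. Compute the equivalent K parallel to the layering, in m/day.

27.0

Flow is parallel to layering, so each bed carries its own Darcy discharge and the transmissivities add.
Σ(K_i·b_i) = 7.56×4.84 + 180×1.27 + 0.231×4.30 + 37.7×1.37 = 317.8 m²/day.
Total thickness b = 11.78 m, so K_eq = Σ(K_i·b_i)/b = 26.98 m/day.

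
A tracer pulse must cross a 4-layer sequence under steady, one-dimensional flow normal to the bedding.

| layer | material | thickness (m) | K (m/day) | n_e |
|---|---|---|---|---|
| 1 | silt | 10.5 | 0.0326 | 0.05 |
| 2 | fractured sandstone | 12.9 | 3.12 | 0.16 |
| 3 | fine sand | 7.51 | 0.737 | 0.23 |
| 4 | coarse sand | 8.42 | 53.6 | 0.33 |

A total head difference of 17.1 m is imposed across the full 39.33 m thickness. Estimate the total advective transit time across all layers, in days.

140

With flow normal to the layers, continuity requires the same specific discharge q through every layer.
Σ(b_i/K_i) = 10.5/0.0326 + 12.9/3.12 + 7.51/0.737 + 8.42/53.6 = 336.6 d.
q = Δh / Σ(b_i/K_i) = 17.1 / 336.6 = 0.05081 m/day.
In each layer the seepage velocity is v_i = q/n_i, so the layer transit time is t_i = b_i·n_i / q:
  layer 1 (silt): t_1 = 10.5 × 0.05 / 0.05081 = 10.33 d
  layer 2 (fractured sandstone): t_2 = 12.9 × 0.16 / 0.05081 = 40.62 d
  layer 3 (fine sand): t_3 = 7.51 × 0.23 / 0.05081 = 34.00 d
  layer 4 (coarse sand): t_4 = 8.42 × 0.33 / 0.05081 = 54.69 d
Total t = Σ t_i = 139.6 days.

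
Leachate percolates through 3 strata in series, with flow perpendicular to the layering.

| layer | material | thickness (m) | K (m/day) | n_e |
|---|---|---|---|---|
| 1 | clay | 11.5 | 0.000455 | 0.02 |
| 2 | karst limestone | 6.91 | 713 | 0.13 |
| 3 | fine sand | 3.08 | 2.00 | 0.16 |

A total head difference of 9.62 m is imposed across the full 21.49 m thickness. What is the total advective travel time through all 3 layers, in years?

With flow normal to the layers, continuity requires the same specific discharge q through every layer.
Σ(b_i/K_i) = 11.5/0.000455 + 6.91/713 + 3.08/2.00 = 25276 d.
q = Δh / Σ(b_i/K_i) = 9.62 / 25276 = 0.0003806 m/day.
In each layer the seepage velocity is v_i = q/n_i, so the layer transit time is t_i = b_i·n_i / q:
  layer 1 (clay): t_1 = 11.5 × 0.02 / 0.0003806 = 604.3 d
  layer 2 (karst limestone): t_2 = 6.91 × 0.13 / 0.0003806 = 2360 d
  layer 3 (fine sand): t_3 = 3.08 × 0.16 / 0.0003806 = 1295 d
Total t = Σ t_i = 4259 days = 11.66 years.

11.7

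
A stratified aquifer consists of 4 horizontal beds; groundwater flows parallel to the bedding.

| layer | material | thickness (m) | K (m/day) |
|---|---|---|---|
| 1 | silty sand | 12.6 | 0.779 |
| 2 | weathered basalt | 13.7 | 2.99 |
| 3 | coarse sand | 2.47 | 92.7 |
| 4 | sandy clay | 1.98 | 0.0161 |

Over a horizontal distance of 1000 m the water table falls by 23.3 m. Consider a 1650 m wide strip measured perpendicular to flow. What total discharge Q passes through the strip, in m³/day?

Flow is parallel to layering, so each bed carries its own Darcy discharge and the transmissivities add.
Σ(K_i·b_i) = 0.779×12.6 + 2.99×13.7 + 92.7×2.47 + 0.0161×1.98 = 279.8 m²/day.
Hydraulic gradient i = Δh / L = 23.3 / 1000 = 0.02330.
Q = Σ(K_i·b_i) · W · i = 279.8 × 1650 × 0.02330 = 10756 m³/day.

10800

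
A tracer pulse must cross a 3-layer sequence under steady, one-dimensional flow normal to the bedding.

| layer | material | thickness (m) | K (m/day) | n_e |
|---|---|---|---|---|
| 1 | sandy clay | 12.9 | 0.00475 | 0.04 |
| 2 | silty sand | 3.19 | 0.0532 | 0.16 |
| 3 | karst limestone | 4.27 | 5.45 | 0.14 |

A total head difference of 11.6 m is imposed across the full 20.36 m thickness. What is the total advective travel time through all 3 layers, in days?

389

With flow normal to the layers, continuity requires the same specific discharge q through every layer.
Σ(b_i/K_i) = 12.9/0.00475 + 3.19/0.0532 + 4.27/5.45 = 2777 d.
q = Δh / Σ(b_i/K_i) = 11.6 / 2777 = 0.004178 m/day.
In each layer the seepage velocity is v_i = q/n_i, so the layer transit time is t_i = b_i·n_i / q:
  layer 1 (sandy clay): t_1 = 12.9 × 0.04 / 0.004178 = 123.5 d
  layer 2 (silty sand): t_2 = 3.19 × 0.16 / 0.004178 = 122.2 d
  layer 3 (karst limestone): t_3 = 4.27 × 0.14 / 0.004178 = 143.1 d
Total t = Σ t_i = 388.8 days.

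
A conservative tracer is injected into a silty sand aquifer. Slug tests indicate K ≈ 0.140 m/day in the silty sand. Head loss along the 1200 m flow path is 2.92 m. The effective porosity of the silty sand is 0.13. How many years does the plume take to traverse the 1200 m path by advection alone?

1250

Hydraulic gradient i = Δh / L = 2.92 / 1200 = 0.002433.
Darcy flux q = K · i = 0.1400 × 0.002433 = 0.0003407 m/day.
Seepage velocity v = q / n_e = 0.0003407 / 0.13 = 0.002621 m/day.
Travel time t = L / v = 1200 / 0.002621 = 4.579e+05 days = 1254 years.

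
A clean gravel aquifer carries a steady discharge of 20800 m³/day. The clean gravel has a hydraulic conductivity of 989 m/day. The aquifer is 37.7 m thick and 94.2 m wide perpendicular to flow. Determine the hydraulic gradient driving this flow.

0.00592

Cross-sectional area A = 94.2 × 37.7 = 3551 m².
From Q = K·A·i, i = Q / (K·A) = 20800 / (989.0 × 3551) = 0.005922.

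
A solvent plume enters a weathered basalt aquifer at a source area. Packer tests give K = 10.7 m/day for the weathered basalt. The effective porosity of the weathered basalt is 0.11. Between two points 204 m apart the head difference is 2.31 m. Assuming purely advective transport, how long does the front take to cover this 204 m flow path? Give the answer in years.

0.507

Hydraulic gradient i = Δh / L = 2.31 / 204 = 0.01132.
Darcy flux q = K · i = 10.70 × 0.01132 = 0.1212 m/day.
Seepage velocity v = q / n_e = 0.1212 / 0.11 = 1.101 m/day.
Travel time t = L / v = 204 / 1.101 = 185.2 days = 0.5071 years.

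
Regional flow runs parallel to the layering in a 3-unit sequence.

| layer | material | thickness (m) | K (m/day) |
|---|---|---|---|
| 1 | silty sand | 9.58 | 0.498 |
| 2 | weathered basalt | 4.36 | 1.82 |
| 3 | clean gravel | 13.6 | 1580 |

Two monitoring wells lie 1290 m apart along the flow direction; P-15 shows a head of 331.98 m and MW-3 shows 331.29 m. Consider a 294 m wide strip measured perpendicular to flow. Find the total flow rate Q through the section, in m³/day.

3380

Flow is parallel to layering, so each bed carries its own Darcy discharge and the transmissivities add.
Σ(K_i·b_i) = 0.498×9.58 + 1.82×4.36 + 1580×13.6 = 21501 m²/day.
Hydraulic gradient i = (331.98 − 331.29) / 1290 = 0.69 / 1290 = 0.0005349.
Q = Σ(K_i·b_i) · W · i = 21501 × 294 × 0.0005349 = 3381 m³/day.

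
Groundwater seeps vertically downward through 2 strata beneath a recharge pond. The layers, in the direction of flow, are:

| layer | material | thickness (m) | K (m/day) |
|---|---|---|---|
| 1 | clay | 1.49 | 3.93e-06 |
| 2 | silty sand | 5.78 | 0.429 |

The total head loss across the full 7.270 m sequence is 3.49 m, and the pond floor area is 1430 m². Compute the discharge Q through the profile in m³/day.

0.0132

Flow is perpendicular to layering, so the layers act in series and the equivalent K is the thickness-weighted harmonic mean.
Total thickness L = 1.49 + 5.78 = 7.270 m.
Σ(b_i/K_i) = 1.49/3.93e-06 + 5.78/0.429 = 3.791e+05 d.
K_eq = L / Σ(b_i/K_i) = 7.270 / 3.791e+05 = 1.917e-05 m/day.
Q = K_eq · A · (Δh/L) = 1.917e-05 × 1430 × (3.49/7.270) = 0.01316 m³/day.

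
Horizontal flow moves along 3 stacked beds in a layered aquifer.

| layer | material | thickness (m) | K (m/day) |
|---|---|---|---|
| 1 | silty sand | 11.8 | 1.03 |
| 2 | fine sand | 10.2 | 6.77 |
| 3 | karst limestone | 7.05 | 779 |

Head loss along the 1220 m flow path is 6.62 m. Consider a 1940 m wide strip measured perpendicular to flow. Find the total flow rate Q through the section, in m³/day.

Flow is parallel to layering, so each bed carries its own Darcy discharge and the transmissivities add.
Σ(K_i·b_i) = 1.03×11.8 + 6.77×10.2 + 779×7.05 = 5573 m²/day.
Hydraulic gradient i = Δh / L = 6.62 / 1220 = 0.005426.
Q = Σ(K_i·b_i) · W · i = 5573 × 1940 × 0.005426 = 58668 m³/day.

58700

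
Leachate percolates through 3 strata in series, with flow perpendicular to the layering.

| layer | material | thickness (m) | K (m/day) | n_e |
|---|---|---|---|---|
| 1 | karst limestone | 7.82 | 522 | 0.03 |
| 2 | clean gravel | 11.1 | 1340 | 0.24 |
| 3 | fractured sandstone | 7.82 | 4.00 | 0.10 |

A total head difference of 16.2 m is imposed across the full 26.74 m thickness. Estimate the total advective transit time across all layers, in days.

0.449

With flow normal to the layers, continuity requires the same specific discharge q through every layer.
Σ(b_i/K_i) = 7.82/522 + 11.1/1340 + 7.82/4.00 = 1.978 d.
q = Δh / Σ(b_i/K_i) = 16.2 / 1.978 = 8.189 m/day.
In each layer the seepage velocity is v_i = q/n_i, so the layer transit time is t_i = b_i·n_i / q:
  layer 1 (karst limestone): t_1 = 7.82 × 0.03 / 8.189 = 0.02865 d
  layer 2 (clean gravel): t_2 = 11.1 × 0.24 / 8.189 = 0.3253 d
  layer 3 (fractured sandstone): t_3 = 7.82 × 0.10 / 8.189 = 0.09549 d
Total t = Σ t_i = 0.4495 days.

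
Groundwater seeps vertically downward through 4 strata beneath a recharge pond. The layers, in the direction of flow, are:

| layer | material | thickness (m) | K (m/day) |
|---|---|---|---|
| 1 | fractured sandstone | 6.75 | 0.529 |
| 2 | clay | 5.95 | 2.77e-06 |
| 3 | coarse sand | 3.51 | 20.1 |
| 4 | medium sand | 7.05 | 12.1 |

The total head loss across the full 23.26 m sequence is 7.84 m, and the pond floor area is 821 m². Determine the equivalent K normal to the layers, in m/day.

Flow is perpendicular to layering, so the layers act in series and the equivalent K is the thickness-weighted harmonic mean.
Total thickness L = 6.75 + 5.95 + 3.51 + 7.05 = 23.26 m.
Σ(b_i/K_i) = 6.75/0.529 + 5.95/2.77e-06 + 3.51/20.1 + 7.05/12.1 = 2.148e+06 d.
K_eq = L / Σ(b_i/K_i) = 23.26 / 2.148e+06 = 1.083e-05 m/day.

1.08e-05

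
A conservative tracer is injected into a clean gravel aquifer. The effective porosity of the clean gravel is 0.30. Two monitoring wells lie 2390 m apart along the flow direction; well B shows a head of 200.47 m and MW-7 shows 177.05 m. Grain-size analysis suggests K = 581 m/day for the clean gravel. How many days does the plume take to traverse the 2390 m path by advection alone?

Hydraulic gradient i = (200.47 − 177.05) / 2390 = 23.42 / 2390 = 0.009799.
Darcy flux q = K · i = 581.0 × 0.009799 = 5.693 m/day.
Seepage velocity v = q / n_e = 5.693 / 0.30 = 18.98 m/day.
Travel time t = L / v = 2390 / 18.98 = 125.9 days.

126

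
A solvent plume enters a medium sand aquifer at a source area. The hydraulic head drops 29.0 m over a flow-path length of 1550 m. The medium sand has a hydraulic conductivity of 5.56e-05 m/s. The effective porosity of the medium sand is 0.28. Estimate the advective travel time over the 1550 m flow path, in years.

Convert K: 5.56e-05 m/s × 86400 = 4.804 m/day.
Hydraulic gradient i = Δh / L = 29.0 / 1550 = 0.01871.
Darcy flux q = K · i = 4.804 × 0.01871 = 0.08988 m/day.
Seepage velocity v = q / n_e = 0.08988 / 0.28 = 0.3210 m/day.
Travel time t = L / v = 1550 / 0.3210 = 4829 days = 13.22 years.

13.2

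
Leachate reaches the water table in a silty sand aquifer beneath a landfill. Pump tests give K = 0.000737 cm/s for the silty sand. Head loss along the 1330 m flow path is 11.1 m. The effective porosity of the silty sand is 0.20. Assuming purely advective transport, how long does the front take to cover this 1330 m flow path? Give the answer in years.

137

Convert K: 0.000737 cm/s × 864 = 0.6368 m/day.
Hydraulic gradient i = Δh / L = 11.1 / 1330 = 0.008346.
Darcy flux q = K · i = 0.6368 × 0.008346 = 0.005314 m/day.
Seepage velocity v = q / n_e = 0.005314 / 0.20 = 0.02657 m/day.
Travel time t = L / v = 1330 / 0.02657 = 50053 days = 137.0 years.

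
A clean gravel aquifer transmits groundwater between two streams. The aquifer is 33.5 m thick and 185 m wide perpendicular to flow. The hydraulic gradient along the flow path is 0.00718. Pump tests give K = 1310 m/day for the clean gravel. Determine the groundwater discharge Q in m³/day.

58300

Cross-sectional area A = 185 × 33.5 = 6198 m².
Hydraulic gradient i = 0.00718.
Darcy's law: Q = K · A · i = 1310 × 6198 × 0.007180 = 58292 m³/day.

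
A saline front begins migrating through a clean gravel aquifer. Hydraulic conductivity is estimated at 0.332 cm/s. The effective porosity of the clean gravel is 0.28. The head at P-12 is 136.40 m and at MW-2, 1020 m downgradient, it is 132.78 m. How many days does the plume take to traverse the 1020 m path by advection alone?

Convert K: 0.332 cm/s × 864 = 286.8 m/day.
Hydraulic gradient i = (136.40 − 132.78) / 1020 = 3.62 / 1020 = 0.003549.
Darcy flux q = K · i = 286.8 × 0.003549 = 1.018 m/day.
Seepage velocity v = q / n_e = 1.018 / 0.28 = 3.636 m/day.
Travel time t = L / v = 1020 / 3.636 = 280.5 days.

281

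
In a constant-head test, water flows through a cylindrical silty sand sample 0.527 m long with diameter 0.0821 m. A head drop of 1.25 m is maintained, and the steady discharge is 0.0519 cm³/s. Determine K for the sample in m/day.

Cross-sectional area A = π·(d/2)² = π × (0.0821/2)² = 0.005294 m².
Convert discharge: 0.0519 cm³/s = 5.190e-08 m³/s.
Darcy's law rearranged: K = Q·L / (A·Δh) = 5.190e-08 × 0.527 / (0.005294 × 1.25) = 4.133e-06 m/s = 0.3571 m/day.

0.357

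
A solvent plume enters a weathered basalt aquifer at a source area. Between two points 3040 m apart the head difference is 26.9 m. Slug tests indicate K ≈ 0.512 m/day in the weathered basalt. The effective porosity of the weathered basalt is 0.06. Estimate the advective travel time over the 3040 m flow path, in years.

Hydraulic gradient i = Δh / L = 26.9 / 3040 = 0.008849.
Darcy flux q = K · i = 0.5120 × 0.008849 = 0.004531 m/day.
Seepage velocity v = q / n_e = 0.004531 / 0.06 = 0.07551 m/day.
Travel time t = L / v = 3040 / 0.07551 = 40260 days = 110.2 years.

110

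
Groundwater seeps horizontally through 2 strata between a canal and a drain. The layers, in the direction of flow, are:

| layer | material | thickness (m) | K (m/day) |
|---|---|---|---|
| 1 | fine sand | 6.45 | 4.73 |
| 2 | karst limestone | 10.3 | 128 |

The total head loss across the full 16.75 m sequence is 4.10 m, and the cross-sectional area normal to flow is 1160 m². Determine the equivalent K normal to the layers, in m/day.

11.6

Flow is perpendicular to layering, so the layers act in series and the equivalent K is the thickness-weighted harmonic mean.
Total thickness L = 6.45 + 10.3 = 16.75 m.
Σ(b_i/K_i) = 6.45/4.73 + 10.3/128 = 1.444 d.
K_eq = L / Σ(b_i/K_i) = 16.75 / 1.444 = 11.60 m/day.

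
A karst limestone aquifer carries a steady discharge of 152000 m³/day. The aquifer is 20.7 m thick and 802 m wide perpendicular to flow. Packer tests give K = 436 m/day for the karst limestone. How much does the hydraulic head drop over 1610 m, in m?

Cross-sectional area A = 802 × 20.7 = 16601 m².
From Q = K·A·i, i = Q / (K·A) = 152000 / (436.0 × 16601) = 0.02100.
Head loss Δh = i · L = 0.02100 × 1610 = 33.81 m.

33.8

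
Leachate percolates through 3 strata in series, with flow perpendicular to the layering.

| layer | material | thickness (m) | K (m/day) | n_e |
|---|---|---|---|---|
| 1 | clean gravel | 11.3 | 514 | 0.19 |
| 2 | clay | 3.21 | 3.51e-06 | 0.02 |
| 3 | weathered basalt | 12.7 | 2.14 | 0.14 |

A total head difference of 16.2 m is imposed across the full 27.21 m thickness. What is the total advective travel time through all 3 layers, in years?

With flow normal to the layers, continuity requires the same specific discharge q through every layer.
Σ(b_i/K_i) = 11.3/514 + 3.21/3.51e-06 + 12.7/2.14 = 9.145e+05 d.
q = Δh / Σ(b_i/K_i) = 16.2 / 9.145e+05 = 1.771e-05 m/day.
In each layer the seepage velocity is v_i = q/n_i, so the layer transit time is t_i = b_i·n_i / q:
  layer 1 (clean gravel): t_1 = 11.3 × 0.19 / 1.771e-05 = 1.212e+05 d
  layer 2 (clay): t_2 = 3.21 × 0.02 / 1.771e-05 = 3624 d
  layer 3 (weathered basalt): t_3 = 12.7 × 0.14 / 1.771e-05 = 1.004e+05 d
Total t = Σ t_i = 2.252e+05 days = 616.6 years.

617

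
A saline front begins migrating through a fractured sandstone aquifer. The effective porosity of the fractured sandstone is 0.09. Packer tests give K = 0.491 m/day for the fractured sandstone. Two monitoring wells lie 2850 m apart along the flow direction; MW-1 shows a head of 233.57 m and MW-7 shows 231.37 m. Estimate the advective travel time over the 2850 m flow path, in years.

Hydraulic gradient i = (233.57 − 231.37) / 2850 = 2.2 / 2850 = 0.0007719.
Darcy flux q = K · i = 0.4910 × 0.0007719 = 0.0003790 m/day.
Seepage velocity v = q / n_e = 0.0003790 / 0.09 = 0.004211 m/day.
Travel time t = L / v = 2850 / 0.004211 = 6.767e+05 days = 1853 years.

1850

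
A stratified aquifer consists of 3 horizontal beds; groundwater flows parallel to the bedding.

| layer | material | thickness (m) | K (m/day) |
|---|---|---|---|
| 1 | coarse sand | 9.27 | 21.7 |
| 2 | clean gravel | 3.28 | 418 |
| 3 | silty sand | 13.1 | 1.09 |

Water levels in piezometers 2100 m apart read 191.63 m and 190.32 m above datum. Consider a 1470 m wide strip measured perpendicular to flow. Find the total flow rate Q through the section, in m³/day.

Flow is parallel to layering, so each bed carries its own Darcy discharge and the transmissivities add.
Σ(K_i·b_i) = 21.7×9.27 + 418×3.28 + 1.09×13.1 = 1586 m²/day.
Hydraulic gradient i = (191.63 − 190.32) / 2100 = 1.31 / 2100 = 0.0006238.
Q = Σ(K_i·b_i) · W · i = 1586 × 1470 × 0.0006238 = 1455 m³/day.

1450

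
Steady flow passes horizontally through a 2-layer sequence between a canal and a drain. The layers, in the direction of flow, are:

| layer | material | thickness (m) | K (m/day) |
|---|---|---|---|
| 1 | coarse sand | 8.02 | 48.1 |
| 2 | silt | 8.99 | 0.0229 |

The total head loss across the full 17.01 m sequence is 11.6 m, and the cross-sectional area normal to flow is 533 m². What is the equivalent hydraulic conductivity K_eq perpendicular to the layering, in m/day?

Flow is perpendicular to layering, so the layers act in series and the equivalent K is the thickness-weighted harmonic mean.
Total thickness L = 8.02 + 8.99 = 17.01 m.
Σ(b_i/K_i) = 8.02/48.1 + 8.99/0.0229 = 392.7 d.
K_eq = L / Σ(b_i/K_i) = 17.01 / 392.7 = 0.04331 m/day.

0.0433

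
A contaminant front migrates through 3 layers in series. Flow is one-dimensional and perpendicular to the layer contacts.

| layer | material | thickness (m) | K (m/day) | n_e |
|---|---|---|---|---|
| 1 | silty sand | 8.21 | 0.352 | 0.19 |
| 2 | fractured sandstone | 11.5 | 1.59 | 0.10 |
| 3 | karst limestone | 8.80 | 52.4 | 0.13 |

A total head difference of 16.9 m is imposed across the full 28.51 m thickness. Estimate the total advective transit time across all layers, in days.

7.01

With flow normal to the layers, continuity requires the same specific discharge q through every layer.
Σ(b_i/K_i) = 8.21/0.352 + 11.5/1.59 + 8.80/52.4 = 30.72 d.
q = Δh / Σ(b_i/K_i) = 16.9 / 30.72 = 0.5500 m/day.
In each layer the seepage velocity is v_i = q/n_i, so the layer transit time is t_i = b_i·n_i / q:
  layer 1 (silty sand): t_1 = 8.21 × 0.19 / 0.5500 = 2.836 d
  layer 2 (fractured sandstone): t_2 = 11.5 × 0.10 / 0.5500 = 2.091 d
  layer 3 (karst limestone): t_3 = 8.80 × 0.13 / 0.5500 = 2.080 d
Total t = Σ t_i = 7.006 days.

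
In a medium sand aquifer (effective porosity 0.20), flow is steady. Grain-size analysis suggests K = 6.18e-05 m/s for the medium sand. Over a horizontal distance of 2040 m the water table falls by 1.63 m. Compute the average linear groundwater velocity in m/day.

Convert K: 6.18e-05 m/s × 86400 = 5.340 m/day.
Hydraulic gradient i = Δh / L = 1.63 / 2040 = 0.0007990.
Darcy flux q = K · i = 5.340 × 0.0007990 = 0.004266 m/day.
Seepage velocity v = q / n_e = 0.004266 / 0.20 = 0.02133 m/day.

0.0213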